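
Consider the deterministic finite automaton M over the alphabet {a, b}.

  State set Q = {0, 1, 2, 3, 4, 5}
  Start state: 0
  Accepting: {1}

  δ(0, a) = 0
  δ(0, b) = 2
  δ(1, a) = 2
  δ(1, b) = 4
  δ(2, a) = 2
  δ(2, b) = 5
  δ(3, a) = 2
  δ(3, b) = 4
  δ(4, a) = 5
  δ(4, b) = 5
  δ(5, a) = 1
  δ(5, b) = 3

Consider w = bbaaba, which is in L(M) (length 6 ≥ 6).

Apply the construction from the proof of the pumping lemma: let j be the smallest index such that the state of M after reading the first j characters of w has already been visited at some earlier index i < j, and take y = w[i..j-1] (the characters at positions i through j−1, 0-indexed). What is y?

baa

Run of M on w = b b a a b a:
  step 0: 0  (start)
  step 1: 2  (read b: 0→2)
  step 2: 5  (read b: 2→5)
  step 3: 1  (read a: 5→1)
  step 4: 2  (read a: 1→2)   ← first repeat (2 seen earlier)
  step 5: 5  (read b: 2→5)
  step 6: 1  (read a: 5→1)

So i = 1, j = 4, giving x = w[0:1] = b, y = w[1:4] = baa, z = w[4:6] = ba.
Check: |xy| = 4 ≤ 6 and |y| = 3 ≥ 1. Reading y takes M from 2 back to 2, so every xyⁱz is accepted.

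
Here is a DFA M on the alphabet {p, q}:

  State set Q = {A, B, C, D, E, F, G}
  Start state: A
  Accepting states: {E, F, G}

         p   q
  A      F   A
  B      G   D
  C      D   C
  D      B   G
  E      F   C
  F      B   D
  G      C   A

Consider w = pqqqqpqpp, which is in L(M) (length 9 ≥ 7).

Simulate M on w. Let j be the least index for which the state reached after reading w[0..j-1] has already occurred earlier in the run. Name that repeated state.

A

Run of M on w = p q q q q p q p p:
  step 0: A  (start)
  step 1: F  (read p: A→F)
  step 2: D  (read q: F→D)
  step 3: G  (read q: D→G)
  step 4: A  (read q: G→A)   ← first repeat (A seen earlier)
  step 5: A  (read q: A→A)
  step 6: F  (read p: A→F)
  step 7: D  (read q: F→D)
  step 8: B  (read p: D→B)
  step 9: G  (read p: B→G)

The earliest repeat is at step j = 4: M is in A, which it already visited at step i = 0.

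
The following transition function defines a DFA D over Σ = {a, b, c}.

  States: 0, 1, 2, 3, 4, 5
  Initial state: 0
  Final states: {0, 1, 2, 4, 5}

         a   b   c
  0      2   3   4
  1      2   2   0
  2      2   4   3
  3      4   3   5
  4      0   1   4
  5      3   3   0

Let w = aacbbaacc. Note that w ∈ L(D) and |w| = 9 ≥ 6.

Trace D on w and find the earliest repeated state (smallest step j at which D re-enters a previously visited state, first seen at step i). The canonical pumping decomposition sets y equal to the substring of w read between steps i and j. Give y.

a

Run of D on w = a a c b b a a c c:
  step 0: 0  (start)
  step 1: 2  (read a: 0→2)
  step 2: 2  (read a: 2→2)   ← first repeat (2 seen earlier)
  step 3: 3  (read c: 2→3)
  step 4: 3  (read b: 3→3)
  step 5: 3  (read b: 3→3)
  step 6: 4  (read a: 3→4)
  step 7: 0  (read a: 4→0)
  step 8: 4  (read c: 0→4)
  step 9: 4  (read c: 4→4)

So i = 1, j = 2, giving x = w[0:1] = a, y = w[1:2] = a, z = w[2:9] = cbbaacc.
Check: |xy| = 2 ≤ 6 and |y| = 1 ≥ 1. Reading y takes D from 2 back to 2, so every xyⁱz is accepted.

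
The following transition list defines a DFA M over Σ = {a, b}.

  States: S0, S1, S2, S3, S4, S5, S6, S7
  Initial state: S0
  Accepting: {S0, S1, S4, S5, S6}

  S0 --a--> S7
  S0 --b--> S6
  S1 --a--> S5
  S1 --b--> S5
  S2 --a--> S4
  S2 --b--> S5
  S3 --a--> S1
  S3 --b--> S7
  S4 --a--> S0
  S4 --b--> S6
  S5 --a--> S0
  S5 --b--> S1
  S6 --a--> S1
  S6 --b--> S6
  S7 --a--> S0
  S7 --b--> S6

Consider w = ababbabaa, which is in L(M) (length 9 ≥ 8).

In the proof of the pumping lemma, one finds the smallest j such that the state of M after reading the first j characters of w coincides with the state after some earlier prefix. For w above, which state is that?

Run of M on w = a b a b b a b a a:
  step 0: S0  (start)
  step 1: S7  (read a: S0→S7)
  step 2: S6  (read b: S7→S6)
  step 3: S1  (read a: S6→S1)
  step 4: S5  (read b: S1→S5)
  step 5: S1  (read b: S5→S1)   ← first repeat (S1 seen earlier)
  step 6: S5  (read a: S1→S5)
  step 7: S1  (read b: S5→S1)
  step 8: S5  (read a: S1→S5)
  step 9: S0  (read a: S5→S0)

The earliest repeat is at step j = 5: M is in S1, which it already visited at step i = 3.
With |Q| = 8, pigeonhole forces a state repeat no later than step 8; the substring read between the first and second visits to that state can be pumped.

S1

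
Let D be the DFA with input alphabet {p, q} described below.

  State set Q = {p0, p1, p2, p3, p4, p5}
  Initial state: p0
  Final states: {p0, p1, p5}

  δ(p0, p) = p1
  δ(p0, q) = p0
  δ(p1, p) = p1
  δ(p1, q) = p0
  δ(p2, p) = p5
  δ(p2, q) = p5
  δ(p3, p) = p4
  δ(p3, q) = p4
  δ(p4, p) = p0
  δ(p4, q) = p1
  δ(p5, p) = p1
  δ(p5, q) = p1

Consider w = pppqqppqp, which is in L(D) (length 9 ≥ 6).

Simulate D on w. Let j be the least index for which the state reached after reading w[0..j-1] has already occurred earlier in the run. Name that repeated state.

Run of D on w = p p p q q p p q p:
  step 0: p0  (start)
  step 1: p1  (read p: p0→p1)
  step 2: p1  (read p: p1→p1)   ← first repeat (p1 seen earlier)
  step 3: p1  (read p: p1→p1)
  step 4: p0  (read q: p1→p0)
  step 5: p0  (read q: p0→p0)
  step 6: p1  (read p: p0→p1)
  step 7: p1  (read p: p1→p1)
  step 8: p0  (read q: p1→p0)
  step 9: p1  (read p: p0→p1)

The earliest repeat is at step j = 2: D is in p1, which it already visited at step i = 1.
Since D has 6 states, any run of length ≥ 6 visits 6+1 states, so by pigeonhole some state repeats within the first 6 steps — that repeat gives the pumpable loop.

p1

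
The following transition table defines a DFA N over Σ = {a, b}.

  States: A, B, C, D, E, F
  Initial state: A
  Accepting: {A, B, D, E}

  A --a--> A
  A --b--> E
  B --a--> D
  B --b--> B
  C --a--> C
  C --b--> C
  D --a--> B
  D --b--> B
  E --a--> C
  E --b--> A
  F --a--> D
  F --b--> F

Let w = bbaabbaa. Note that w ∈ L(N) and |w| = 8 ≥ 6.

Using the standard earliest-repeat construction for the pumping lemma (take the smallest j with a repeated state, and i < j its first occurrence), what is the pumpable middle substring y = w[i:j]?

bb

Run of N on w = b b a a b b a a:
  step 0: A  (start)
  step 1: E  (read b: A→E)
  step 2: A  (read b: E→A)   ← first repeat (A seen earlier)
  step 3: A  (read a: A→A)
  step 4: A  (read a: A→A)
  step 5: E  (read b: A→E)
  step 6: A  (read b: E→A)
  step 7: A  (read a: A→A)
  step 8: A  (read a: A→A)

So i = 0, j = 2, giving x = w[0:0] = ε, y = w[0:2] = bb, z = w[2:8] = aabbaa.
Check: |xy| = 2 ≤ 6 and |y| = 2 ≥ 1. Reading y takes N from A back to A, so every xyⁱz is accepted.
The DFA has 6 states, so the proof of the pumping lemma guarantees a repeated state among the first 6+1 visited; the segment between the two visits is the pumpable y.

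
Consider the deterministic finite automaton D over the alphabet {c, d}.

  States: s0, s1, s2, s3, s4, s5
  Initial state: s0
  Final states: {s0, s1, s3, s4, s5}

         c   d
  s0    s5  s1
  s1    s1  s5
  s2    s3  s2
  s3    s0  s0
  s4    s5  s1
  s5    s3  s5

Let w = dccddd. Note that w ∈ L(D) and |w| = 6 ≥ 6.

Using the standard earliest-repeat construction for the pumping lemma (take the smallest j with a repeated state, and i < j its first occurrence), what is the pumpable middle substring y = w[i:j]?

c

State sequence: s0 -d-> s1 -c-> s1 -c-> s1 -d-> s5 -d-> s5 -d-> s5
First repeat at step 2: s1 was already visited.

So i = 1, j = 2, giving x = w[0:1] = d, y = w[1:2] = c, z = w[2:6] = cddd.
Check: |xy| = 2 ≤ 6 and |y| = 1 ≥ 1. Reading y takes D from s1 back to s1, so every xyⁱz is accepted.
With |Q| = 6, pigeonhole forces a state repeat no later than step 6; the substring read between the first and second visits to that state can be pumped.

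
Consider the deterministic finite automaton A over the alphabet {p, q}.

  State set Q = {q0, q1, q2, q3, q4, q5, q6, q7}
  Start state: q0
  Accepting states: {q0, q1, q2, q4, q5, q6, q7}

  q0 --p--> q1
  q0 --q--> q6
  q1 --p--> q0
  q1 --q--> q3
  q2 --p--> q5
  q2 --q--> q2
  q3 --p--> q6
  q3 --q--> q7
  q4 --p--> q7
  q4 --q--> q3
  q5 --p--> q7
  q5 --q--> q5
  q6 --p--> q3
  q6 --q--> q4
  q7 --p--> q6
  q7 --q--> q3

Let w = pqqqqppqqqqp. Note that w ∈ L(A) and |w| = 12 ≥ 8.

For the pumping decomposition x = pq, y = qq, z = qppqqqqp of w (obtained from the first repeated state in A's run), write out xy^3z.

pqqqqqqqqppqqqqp

xy^3z = pq·qq·qq·qq·qppqqqqp = pqqqqqqqqppqqqqp.
Reading y = qq takes A from q3 back to q3, so after x·y·y·y the machine is still in q3, and z then leads to the accepting state q6. Hence pqqqqqqqqppqqqqp ∈ L(A).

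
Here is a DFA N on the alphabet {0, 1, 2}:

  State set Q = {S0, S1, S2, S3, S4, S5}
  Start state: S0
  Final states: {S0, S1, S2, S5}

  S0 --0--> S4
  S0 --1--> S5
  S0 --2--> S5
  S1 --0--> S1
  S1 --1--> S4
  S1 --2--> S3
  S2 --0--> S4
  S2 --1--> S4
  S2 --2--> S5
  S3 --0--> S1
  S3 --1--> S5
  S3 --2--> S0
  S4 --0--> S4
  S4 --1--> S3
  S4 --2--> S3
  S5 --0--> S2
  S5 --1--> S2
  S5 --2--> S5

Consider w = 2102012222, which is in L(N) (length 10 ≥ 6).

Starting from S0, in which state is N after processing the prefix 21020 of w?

S1

Run of N on the first 5 characters of w = 2 1 0 2 0:
  step 0: S0  (start)
  step 1: S5  (read 2: S0→S5)
  step 2: S2  (read 1: S5→S2)
  step 3: S4  (read 0: S2→S4)
  step 4: S3  (read 2: S4→S3)
  step 5: S1  (read 0: S3→S1)

After reading 5 characters, N is in state S1.
(This kind of state-tracing is the core of the pumping-lemma construction: with 6 states, pigeonhole forces a repeat within the first 6 steps.)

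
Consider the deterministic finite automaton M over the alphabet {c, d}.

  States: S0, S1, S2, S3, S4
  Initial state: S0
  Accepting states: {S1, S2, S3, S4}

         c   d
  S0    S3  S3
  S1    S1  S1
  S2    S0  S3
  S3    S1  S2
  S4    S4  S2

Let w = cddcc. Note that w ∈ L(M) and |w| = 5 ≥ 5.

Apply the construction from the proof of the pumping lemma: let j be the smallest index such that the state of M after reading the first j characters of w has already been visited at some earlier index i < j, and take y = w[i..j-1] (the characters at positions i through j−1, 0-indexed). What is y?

Run of M on w = c d d c c:
  step 0: S0  (start)
  step 1: S3  (read c: S0→S3)
  step 2: S2  (read d: S3→S2)
  step 3: S3  (read d: S2→S3)   ← first repeat (S3 seen earlier)
  step 4: S1  (read c: S3→S1)
  step 5: S1  (read c: S1→S1)

So i = 1, j = 3, giving x = w[0:1] = c, y = w[1:3] = dd, z = w[3:5] = cc.
Check: |xy| = 3 ≤ 5 and |y| = 2 ≥ 1. Reading y takes M from S3 back to S3, so every xyⁱz is accepted.

dd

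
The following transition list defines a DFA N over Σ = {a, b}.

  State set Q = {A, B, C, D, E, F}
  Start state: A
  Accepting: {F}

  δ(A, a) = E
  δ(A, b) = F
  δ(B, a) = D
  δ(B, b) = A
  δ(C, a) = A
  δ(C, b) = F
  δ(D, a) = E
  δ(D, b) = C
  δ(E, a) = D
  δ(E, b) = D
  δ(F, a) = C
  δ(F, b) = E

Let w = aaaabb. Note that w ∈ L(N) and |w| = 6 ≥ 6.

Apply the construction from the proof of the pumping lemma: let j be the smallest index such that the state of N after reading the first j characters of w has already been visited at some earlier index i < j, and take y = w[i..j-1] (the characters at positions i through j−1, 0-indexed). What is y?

aa

State sequence: A -a-> E -a-> D -a-> E -a-> D -b-> C -b-> F
First repeat at step 3: E was already visited.

So i = 1, j = 3, giving x = w[0:1] = a, y = w[1:3] = aa, z = w[3:6] = abb.
Check: |xy| = 3 ≤ 6 and |y| = 2 ≥ 1. Reading y takes N from E back to E, so every xyⁱz is accepted.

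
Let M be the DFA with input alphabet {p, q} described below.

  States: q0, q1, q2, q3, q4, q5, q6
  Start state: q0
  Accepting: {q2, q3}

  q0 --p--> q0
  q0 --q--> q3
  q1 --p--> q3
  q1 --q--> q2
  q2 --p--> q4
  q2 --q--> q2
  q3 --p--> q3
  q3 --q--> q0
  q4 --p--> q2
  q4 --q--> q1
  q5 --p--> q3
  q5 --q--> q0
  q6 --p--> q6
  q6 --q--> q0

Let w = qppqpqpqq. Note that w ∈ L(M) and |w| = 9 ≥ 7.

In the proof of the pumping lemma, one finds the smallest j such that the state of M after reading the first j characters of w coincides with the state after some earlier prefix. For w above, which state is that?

State sequence: q0 -q-> q3 -p-> q3 -p-> q3 -q-> q0 -p-> q0 -q-> q3 -p-> q3 -q-> q0 -q-> q3
First repeat at step 2: q3 was already visited.

The earliest repeat is at step j = 2: M is in q3, which it already visited at step i = 1.
With |Q| = 7, pigeonhole forces a state repeat no later than step 7; the substring read between the first and second visits to that state can be pumped.

q3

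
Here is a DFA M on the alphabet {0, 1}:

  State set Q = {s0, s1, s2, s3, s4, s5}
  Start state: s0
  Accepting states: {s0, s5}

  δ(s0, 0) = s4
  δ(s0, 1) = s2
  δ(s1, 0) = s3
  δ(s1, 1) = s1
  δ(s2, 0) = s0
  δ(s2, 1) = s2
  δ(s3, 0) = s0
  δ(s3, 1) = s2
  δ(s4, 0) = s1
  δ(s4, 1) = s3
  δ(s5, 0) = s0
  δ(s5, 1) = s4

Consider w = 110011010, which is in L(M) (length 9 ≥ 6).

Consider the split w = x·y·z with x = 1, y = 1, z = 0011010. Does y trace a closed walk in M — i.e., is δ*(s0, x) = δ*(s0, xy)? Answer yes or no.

yes

State sequence: s0 -1-> s2 -1-> s2

After x (step 1): s2. After xy (step 2): s2.
They match, so y = 1 drives M around a cycle from s2 back to itself; pumping y any number of times keeps M in s2 before reading z, and xyⁱz ∈ L(M) for every i ≥ 0.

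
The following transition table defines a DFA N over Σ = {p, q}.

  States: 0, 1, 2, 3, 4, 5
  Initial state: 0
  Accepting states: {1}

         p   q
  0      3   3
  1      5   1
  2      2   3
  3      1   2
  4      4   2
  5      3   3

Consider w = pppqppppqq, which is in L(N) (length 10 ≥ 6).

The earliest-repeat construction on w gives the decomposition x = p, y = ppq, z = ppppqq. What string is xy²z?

xy^2z = p·ppq·ppq·ppppqq = pppqppqppppqq.
Reading y = ppq takes N from 3 back to 3, so after x·y·y the machine is still in 3, and z then leads to the accepting state 1. Hence pppqppqppppqq ∈ L(N).

pppqppqppppqq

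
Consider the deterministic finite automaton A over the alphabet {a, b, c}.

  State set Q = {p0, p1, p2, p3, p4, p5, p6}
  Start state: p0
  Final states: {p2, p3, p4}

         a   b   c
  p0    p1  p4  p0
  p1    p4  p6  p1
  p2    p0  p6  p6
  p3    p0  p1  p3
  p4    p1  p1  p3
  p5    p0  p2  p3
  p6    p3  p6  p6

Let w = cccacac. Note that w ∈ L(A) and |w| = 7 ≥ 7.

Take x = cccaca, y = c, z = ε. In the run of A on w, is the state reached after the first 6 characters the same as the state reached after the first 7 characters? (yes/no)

no

State sequence: p0 -c-> p0 -c-> p0 -c-> p0 -a-> p1 -c-> p1 -a-> p4 -c-> p3

After x (step 6): p4. After xy (step 7): p3.
They differ (p4 ≠ p3), so y is not a cycle from the state after x; this split is not the one the pumping-lemma construction produces, and pumping y need not keep the string in L(A).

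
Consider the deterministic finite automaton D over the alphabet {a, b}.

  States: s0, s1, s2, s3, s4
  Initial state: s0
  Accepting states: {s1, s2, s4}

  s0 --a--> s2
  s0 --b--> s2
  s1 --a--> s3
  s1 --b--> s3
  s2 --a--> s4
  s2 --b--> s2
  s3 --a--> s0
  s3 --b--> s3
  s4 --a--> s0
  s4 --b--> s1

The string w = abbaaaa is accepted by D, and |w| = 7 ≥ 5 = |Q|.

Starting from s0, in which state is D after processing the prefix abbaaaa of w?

Run of D on the first 7 characters of w = a b b a a a a:
  step 0: s0  (start)
  step 1: s2  (read a: s0→s2)
  step 2: s2  (read b: s2→s2)
  step 3: s2  (read b: s2→s2)
  step 4: s4  (read a: s2→s4)
  step 5: s0  (read a: s4→s0)
  step 6: s2  (read a: s0→s2)
  step 7: s4  (read a: s2→s4)

After reading 7 characters, D is in state s4.
(This kind of state-tracing is the core of the pumping-lemma construction: with 5 states, pigeonhole forces a repeat within the first 5 steps.)

s4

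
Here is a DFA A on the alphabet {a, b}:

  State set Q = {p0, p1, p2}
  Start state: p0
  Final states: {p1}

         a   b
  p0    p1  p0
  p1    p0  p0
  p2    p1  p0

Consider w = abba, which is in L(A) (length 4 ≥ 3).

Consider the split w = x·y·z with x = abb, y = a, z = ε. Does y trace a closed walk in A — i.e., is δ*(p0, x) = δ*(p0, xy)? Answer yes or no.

no

Run of A on the first 4 characters of w = a b b a:
  step 0: p0  (start)
  step 1: p1  (read a: p0→p1)
  step 2: p0  (read b: p1→p0)
  step 3: p0  (read b: p0→p0)
  step 4: p1  (read a: p0→p1)

After x (step 3): p0. After xy (step 4): p1.
They differ (p0 ≠ p1), so y is not a cycle from the state after x; this split is not the one the pumping-lemma construction produces, and pumping y need not keep the string in L(A).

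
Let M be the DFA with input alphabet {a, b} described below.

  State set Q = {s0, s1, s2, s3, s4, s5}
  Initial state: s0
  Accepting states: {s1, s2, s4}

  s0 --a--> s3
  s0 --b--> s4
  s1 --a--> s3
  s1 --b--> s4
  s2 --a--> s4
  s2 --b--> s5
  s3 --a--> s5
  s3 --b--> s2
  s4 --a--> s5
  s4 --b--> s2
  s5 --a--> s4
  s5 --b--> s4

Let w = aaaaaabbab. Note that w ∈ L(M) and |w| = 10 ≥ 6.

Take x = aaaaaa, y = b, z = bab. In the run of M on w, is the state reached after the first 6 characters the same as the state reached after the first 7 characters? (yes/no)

no

State sequence: s0 -a-> s3 -a-> s5 -a-> s4 -a-> s5 -a-> s4 -a-> s5 -b-> s4

After x (step 6): s5. After xy (step 7): s4.
They differ (s5 ≠ s4), so y is not a cycle from the state after x; this split is not the one the pumping-lemma construction produces, and pumping y need not keep the string in L(M).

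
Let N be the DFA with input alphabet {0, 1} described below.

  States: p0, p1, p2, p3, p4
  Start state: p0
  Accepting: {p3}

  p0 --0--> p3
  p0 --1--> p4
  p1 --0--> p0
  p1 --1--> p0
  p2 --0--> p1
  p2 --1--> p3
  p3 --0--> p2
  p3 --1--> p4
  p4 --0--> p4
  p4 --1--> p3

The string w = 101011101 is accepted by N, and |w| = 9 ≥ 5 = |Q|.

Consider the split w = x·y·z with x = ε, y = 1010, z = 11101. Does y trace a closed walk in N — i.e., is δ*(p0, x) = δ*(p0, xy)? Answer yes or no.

Run of N on the first 4 characters of w = 1 0 1 0:
  step 0: p0  (start)
  step 1: p4  (read 1: p0→p4)
  step 2: p4  (read 0: p4→p4)
  step 3: p3  (read 1: p4→p3)
  step 4: p2  (read 0: p3→p2)

After x (step 0): p0. After xy (step 4): p2.
They differ (p0 ≠ p2), so y is not a cycle from the state after x; this split is not the one the pumping-lemma construction produces, and pumping y need not keep the string in L(N).

no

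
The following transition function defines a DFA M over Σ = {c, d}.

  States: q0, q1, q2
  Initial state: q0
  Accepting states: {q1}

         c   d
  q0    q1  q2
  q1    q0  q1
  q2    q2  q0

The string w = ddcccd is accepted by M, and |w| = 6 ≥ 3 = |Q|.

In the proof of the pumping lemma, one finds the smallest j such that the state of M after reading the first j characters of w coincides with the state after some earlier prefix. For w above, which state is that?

Run of M on w = d d c c c d:
  step 0: q0  (start)
  step 1: q2  (read d: q0→q2)
  step 2: q0  (read d: q2→q0)   ← first repeat (q0 seen earlier)
  step 3: q1  (read c: q0→q1)
  step 4: q0  (read c: q1→q0)
  step 5: q1  (read c: q0→q1)
  step 6: q1  (read d: q1→q1)

The earliest repeat is at step j = 2: M is in q0, which it already visited at step i = 0.
With |Q| = 3, pigeonhole forces a state repeat no later than step 3; the substring read between the first and second visits to that state can be pumped.

q0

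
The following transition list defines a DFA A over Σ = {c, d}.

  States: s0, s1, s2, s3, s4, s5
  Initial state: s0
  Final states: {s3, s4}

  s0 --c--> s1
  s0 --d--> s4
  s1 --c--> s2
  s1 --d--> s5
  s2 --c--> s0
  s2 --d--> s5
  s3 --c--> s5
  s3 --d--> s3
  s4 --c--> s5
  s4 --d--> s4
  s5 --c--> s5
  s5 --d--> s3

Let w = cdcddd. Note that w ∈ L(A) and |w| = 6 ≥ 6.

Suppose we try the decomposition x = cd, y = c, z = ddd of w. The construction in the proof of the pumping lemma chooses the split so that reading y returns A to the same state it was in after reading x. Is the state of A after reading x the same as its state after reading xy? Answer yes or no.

Run of A on the first 3 characters of w = c d c:
  step 0: s0  (start)
  step 1: s1  (read c: s0→s1)
  step 2: s5  (read d: s1→s5)
  step 3: s5  (read c: s5→s5)

After x (step 2): s5. After xy (step 3): s5.
They match, so y = c drives A around a cycle from s5 back to itself; pumping y any number of times keeps A in s5 before reading z, and xyⁱz ∈ L(A) for every i ≥ 0.

yes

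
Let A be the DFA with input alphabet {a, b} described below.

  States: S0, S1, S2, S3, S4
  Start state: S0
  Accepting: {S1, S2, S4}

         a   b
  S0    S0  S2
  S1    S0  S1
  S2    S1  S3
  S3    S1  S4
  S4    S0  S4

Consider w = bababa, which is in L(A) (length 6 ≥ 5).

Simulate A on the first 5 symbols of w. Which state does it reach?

S2

State sequence: S0 -b-> S2 -a-> S1 -b-> S1 -a-> S0 -b-> S2

After reading 5 characters, A is in state S2.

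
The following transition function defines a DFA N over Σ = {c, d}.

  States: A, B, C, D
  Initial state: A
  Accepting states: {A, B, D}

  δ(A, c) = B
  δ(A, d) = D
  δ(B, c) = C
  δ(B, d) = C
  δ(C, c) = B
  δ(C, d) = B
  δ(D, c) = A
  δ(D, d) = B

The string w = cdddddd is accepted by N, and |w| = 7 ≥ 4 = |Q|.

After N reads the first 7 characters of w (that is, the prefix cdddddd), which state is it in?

B

State sequence: A -c-> B -d-> C -d-> B -d-> C -d-> B -d-> C -d-> B

After reading 7 characters, N is in state B.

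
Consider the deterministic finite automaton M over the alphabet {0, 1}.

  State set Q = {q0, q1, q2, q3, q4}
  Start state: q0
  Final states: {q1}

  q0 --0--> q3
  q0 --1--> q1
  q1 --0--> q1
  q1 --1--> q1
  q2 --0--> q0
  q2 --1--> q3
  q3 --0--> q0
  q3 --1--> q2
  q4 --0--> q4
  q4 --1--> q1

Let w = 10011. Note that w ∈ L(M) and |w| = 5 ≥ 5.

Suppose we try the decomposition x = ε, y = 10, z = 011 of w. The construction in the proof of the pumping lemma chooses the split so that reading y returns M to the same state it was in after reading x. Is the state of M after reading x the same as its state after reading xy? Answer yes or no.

State sequence: q0 -1-> q1 -0-> q1

After x (step 0): q0. After xy (step 2): q1.
They differ (q0 ≠ q1), so y is not a cycle from the state after x; this split is not the one the pumping-lemma construction produces, and pumping y need not keep the string in L(M).

no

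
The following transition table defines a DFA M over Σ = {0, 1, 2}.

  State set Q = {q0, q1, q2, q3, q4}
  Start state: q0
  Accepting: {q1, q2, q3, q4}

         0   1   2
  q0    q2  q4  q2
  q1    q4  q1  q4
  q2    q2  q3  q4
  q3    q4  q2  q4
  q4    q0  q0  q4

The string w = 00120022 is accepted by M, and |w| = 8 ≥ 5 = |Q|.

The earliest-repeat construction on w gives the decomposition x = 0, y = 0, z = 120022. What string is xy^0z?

xy⁰z = xz = 0·120022 = 0120022.
Reading y = 0 takes M from q2 back to q2, so after x the machine is still in q2, and z then leads to the accepting state q4. Hence 0120022 ∈ L(M).

0120022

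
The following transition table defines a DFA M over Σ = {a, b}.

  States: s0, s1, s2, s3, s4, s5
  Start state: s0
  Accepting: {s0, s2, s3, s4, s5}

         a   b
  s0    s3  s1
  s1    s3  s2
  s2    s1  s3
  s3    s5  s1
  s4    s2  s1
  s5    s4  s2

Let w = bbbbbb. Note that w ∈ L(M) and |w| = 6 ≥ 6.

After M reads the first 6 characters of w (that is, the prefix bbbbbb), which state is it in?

Run of M on the first 6 characters of w = b b b b b b:
  step 0: s0  (start)
  step 1: s1  (read b: s0→s1)
  step 2: s2  (read b: s1→s2)
  step 3: s3  (read b: s2→s3)
  step 4: s1  (read b: s3→s1)
  step 5: s2  (read b: s1→s2)
  step 6: s3  (read b: s2→s3)

After reading 6 characters, M is in state s3.
(This kind of state-tracing is the core of the pumping-lemma construction: with 6 states, pigeonhole forces a repeat within the first 6 steps.)

s3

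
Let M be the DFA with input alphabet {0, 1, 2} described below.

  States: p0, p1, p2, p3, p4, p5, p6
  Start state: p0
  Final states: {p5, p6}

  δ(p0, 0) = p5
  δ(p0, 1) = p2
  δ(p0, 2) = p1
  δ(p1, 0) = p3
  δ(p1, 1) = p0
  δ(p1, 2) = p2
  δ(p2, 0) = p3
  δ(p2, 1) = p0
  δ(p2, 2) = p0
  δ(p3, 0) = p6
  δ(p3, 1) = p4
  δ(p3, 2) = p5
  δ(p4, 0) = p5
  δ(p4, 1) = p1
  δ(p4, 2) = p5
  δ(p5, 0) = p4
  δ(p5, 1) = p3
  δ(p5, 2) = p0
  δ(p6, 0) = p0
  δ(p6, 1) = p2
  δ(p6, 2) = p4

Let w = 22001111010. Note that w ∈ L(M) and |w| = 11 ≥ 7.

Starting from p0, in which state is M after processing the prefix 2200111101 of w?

p3

State sequence: p0 -2-> p1 -2-> p2 -0-> p3 -0-> p6 -1-> p2 -1-> p0 -1-> p2 -1-> p0 -0-> p5 -1-> p3

After reading 10 characters, M is in state p3.
(This kind of state-tracing is the core of the pumping-lemma construction: with 7 states, pigeonhole forces a repeat within the first 7 steps.)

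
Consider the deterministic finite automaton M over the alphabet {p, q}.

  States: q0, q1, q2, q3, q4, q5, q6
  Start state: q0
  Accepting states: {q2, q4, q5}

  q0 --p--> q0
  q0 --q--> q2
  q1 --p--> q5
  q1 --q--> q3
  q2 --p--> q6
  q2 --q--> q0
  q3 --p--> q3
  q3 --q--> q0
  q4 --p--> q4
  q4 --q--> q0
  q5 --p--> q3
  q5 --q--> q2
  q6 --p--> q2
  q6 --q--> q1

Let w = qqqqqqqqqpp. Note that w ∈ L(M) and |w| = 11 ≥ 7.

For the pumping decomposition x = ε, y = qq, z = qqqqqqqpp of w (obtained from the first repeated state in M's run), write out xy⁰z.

xy⁰z = xz = ε·qqqqqqqpp = qqqqqqqpp.
Reading y = qq takes M from q0 back to q0, so after x the machine is still in q0, and z then leads to the accepting state q2. Hence qqqqqqqpp ∈ L(M).

qqqqqqqpp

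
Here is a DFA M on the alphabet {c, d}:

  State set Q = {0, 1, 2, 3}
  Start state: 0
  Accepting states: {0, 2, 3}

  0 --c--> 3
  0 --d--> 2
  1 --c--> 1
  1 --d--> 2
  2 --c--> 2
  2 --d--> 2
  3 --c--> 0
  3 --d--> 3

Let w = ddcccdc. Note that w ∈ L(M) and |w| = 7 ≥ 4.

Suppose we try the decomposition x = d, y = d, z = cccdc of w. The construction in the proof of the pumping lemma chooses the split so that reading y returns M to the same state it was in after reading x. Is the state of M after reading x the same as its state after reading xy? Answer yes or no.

Run of M on the first 2 characters of w = d d:
  step 0: 0  (start)
  step 1: 2  (read d: 0→2)
  step 2: 2  (read d: 2→2)

After x (step 1): 2. After xy (step 2): 2.
They match, so y = d drives M around a cycle from 2 back to itself; pumping y any number of times keeps M in 2 before reading z, and xyⁱz ∈ L(M) for every i ≥ 0.

yes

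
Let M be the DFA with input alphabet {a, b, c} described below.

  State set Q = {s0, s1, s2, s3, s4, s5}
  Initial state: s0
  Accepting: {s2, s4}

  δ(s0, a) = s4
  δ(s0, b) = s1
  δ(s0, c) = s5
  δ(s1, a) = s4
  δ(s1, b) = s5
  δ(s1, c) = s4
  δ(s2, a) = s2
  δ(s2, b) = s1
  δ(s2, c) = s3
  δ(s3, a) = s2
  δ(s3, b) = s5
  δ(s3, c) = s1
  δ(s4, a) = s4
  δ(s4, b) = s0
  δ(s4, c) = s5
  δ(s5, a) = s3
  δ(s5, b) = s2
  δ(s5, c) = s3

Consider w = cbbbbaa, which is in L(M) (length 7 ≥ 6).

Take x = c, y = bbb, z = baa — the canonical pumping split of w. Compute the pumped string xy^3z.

cbbbbbbbbbbaa

xy^3z = c·bbb·bbb·bbb·baa = cbbbbbbbbbbaa.
Reading y = bbb takes M from s5 back to s5, so after x·y·y·y the machine is still in s5, and z then leads to the accepting state s2. Hence cbbbbbbbbbbaa ∈ L(M).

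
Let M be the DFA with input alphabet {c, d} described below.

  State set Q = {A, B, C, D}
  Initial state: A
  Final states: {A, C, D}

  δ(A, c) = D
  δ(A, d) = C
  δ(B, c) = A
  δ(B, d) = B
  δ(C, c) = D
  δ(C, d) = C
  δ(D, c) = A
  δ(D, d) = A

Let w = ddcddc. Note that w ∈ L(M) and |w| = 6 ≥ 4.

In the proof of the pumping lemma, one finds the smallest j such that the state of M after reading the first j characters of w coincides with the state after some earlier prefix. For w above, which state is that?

C

State sequence: A -d-> C -d-> C -c-> D -d-> A -d-> C -c-> D
First repeat at step 2: C was already visited.

The earliest repeat is at step j = 2: M is in C, which it already visited at step i = 1.
Pumping length from the standard proof: p = 4 (the number of states). The repeated state found above gives |xy| = j ≤ 4 and |y| = j − i ≥ 1.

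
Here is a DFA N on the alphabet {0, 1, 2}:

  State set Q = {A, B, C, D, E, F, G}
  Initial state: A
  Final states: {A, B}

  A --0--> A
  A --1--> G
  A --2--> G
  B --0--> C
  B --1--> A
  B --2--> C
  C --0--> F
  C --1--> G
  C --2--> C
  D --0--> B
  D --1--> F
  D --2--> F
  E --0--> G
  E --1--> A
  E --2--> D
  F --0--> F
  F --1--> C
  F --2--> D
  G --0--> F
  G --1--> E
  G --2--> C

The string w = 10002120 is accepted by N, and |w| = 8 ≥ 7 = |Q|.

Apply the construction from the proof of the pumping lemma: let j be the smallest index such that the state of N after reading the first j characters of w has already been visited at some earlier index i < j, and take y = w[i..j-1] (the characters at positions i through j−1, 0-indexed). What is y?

Run of N on w = 1 0 0 0 2 1 2 0:
  step 0: A  (start)
  step 1: G  (read 1: A→G)
  step 2: F  (read 0: G→F)
  step 3: F  (read 0: F→F)   ← first repeat (F seen earlier)
  step 4: F  (read 0: F→F)
  step 5: D  (read 2: F→D)
  step 6: F  (read 1: D→F)
  step 7: D  (read 2: F→D)
  step 8: B  (read 0: D→B)

So i = 2, j = 3, giving x = w[0:2] = 10, y = w[2:3] = 0, z = w[3:8] = 02120.
Check: |xy| = 3 ≤ 7 and |y| = 1 ≥ 1. Reading y takes N from F back to F, so every xyⁱz is accepted.

0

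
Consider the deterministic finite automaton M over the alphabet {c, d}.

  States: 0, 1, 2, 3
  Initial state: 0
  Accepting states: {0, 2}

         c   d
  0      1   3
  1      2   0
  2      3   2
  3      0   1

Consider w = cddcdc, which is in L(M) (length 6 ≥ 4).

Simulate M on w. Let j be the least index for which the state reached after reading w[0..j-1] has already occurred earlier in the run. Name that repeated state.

Run of M on w = c d d c d c:
  step 0: 0  (start)
  step 1: 1  (read c: 0→1)
  step 2: 0  (read d: 1→0)   ← first repeat (0 seen earlier)
  step 3: 3  (read d: 0→3)
  step 4: 0  (read c: 3→0)
  step 5: 3  (read d: 0→3)
  step 6: 0  (read c: 3→0)

The earliest repeat is at step j = 2: M is in 0, which it already visited at step i = 0.
Since M has 4 states, any run of length ≥ 4 visits 4+1 states, so by pigeonhole some state repeats within the first 4 steps — that repeat gives the pumpable loop.

0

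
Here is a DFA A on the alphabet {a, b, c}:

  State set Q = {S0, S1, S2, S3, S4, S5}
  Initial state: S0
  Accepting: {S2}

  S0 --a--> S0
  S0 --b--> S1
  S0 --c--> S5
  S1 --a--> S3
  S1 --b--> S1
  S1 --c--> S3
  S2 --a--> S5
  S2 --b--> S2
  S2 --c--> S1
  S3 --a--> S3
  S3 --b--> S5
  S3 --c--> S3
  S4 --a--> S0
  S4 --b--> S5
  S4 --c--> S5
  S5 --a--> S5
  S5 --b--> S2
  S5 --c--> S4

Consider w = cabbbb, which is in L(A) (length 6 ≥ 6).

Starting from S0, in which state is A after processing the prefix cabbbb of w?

Run of A on the first 6 characters of w = c a b b b b:
  step 0: S0  (start)
  step 1: S5  (read c: S0→S5)
  step 2: S5  (read a: S5→S5)
  step 3: S2  (read b: S5→S2)
  step 4: S2  (read b: S2→S2)
  step 5: S2  (read b: S2→S2)
  step 6: S2  (read b: S2→S2)

After reading 6 characters, A is in state S2.

S2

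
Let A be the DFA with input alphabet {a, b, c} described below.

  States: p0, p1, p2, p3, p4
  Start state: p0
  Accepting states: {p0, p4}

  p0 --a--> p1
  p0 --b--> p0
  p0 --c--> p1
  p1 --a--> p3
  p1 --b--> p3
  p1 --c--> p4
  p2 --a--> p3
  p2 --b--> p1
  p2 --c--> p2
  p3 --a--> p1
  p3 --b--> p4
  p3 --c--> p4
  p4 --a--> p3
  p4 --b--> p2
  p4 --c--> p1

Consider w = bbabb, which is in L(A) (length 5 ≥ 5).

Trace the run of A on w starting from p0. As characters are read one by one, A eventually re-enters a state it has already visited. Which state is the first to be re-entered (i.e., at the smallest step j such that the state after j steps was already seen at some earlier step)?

p0

Run of A on w = b b a b b:
  step 0: p0  (start)
  step 1: p0  (read b: p0→p0)   ← first repeat (p0 seen earlier)
  step 2: p0  (read b: p0→p0)
  step 3: p1  (read a: p0→p1)
  step 4: p3  (read b: p1→p3)
  step 5: p4  (read b: p3→p4)

The earliest repeat is at step j = 1: A is in p0, which it already visited at step i = 0.
The DFA has 5 states, so the proof of the pumping lemma guarantees a repeated state among the first 5+1 visited; the segment between the two visits is the pumpable y.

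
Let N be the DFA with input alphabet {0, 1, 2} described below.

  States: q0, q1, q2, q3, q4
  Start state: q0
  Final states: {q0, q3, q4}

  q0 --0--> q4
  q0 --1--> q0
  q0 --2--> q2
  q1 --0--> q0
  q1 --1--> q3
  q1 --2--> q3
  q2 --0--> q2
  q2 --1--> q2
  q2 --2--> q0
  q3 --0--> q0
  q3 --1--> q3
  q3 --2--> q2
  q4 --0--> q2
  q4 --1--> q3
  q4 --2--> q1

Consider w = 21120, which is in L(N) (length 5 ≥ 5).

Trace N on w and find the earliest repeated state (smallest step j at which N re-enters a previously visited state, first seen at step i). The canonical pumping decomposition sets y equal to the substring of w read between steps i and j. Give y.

State sequence: q0 -2-> q2 -1-> q2 -1-> q2 -2-> q0 -0-> q4
First repeat at step 2: q2 was already visited.

So i = 1, j = 2, giving x = w[0:1] = 2, y = w[1:2] = 1, z = w[2:5] = 120.
Check: |xy| = 2 ≤ 5 and |y| = 1 ≥ 1. Reading y takes N from q2 back to q2, so every xyⁱz is accepted.

1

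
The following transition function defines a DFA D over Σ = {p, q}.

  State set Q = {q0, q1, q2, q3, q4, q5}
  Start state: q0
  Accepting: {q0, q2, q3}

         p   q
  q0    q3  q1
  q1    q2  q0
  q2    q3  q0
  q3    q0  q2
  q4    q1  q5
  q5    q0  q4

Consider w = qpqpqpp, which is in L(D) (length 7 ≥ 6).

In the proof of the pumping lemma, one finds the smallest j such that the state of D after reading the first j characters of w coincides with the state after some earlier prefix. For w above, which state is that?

q0

Run of D on w = q p q p q p p:
  step 0: q0  (start)
  step 1: q1  (read q: q0→q1)
  step 2: q2  (read p: q1→q2)
  step 3: q0  (read q: q2→q0)   ← first repeat (q0 seen earlier)
  step 4: q3  (read p: q0→q3)
  step 5: q2  (read q: q3→q2)
  step 6: q3  (read p: q2→q3)
  step 7: q0  (read p: q3→q0)

The earliest repeat is at step j = 3: D is in q0, which it already visited at step i = 0.
Pumping length from the standard proof: p = 6 (the number of states). The repeated state found above gives |xy| = j ≤ 6 and |y| = j − i ≥ 1.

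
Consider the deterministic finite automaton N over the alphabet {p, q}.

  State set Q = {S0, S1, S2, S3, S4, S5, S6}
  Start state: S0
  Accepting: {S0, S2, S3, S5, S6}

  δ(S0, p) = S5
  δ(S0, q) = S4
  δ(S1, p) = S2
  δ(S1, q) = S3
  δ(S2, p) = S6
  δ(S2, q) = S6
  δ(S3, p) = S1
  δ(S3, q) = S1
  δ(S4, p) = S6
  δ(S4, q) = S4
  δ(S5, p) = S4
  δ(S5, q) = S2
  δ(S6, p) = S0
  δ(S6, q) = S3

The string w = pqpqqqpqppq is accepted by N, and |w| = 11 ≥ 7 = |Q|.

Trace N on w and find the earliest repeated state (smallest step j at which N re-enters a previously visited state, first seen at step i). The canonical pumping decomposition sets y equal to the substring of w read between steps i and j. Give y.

State sequence: S0 -p-> S5 -q-> S2 -p-> S6 -q-> S3 -q-> S1 -q-> S3 -p-> S1 -q-> S3 -p-> S1 -p-> S2 -q-> S6
First repeat at step 6: S3 was already visited.

So i = 4, j = 6, giving x = w[0:4] = pqpq, y = w[4:6] = qq, z = w[6:11] = pqppq.
Check: |xy| = 6 ≤ 7 and |y| = 2 ≥ 1. Reading y takes N from S3 back to S3, so every xyⁱz is accepted.
With |Q| = 7, pigeonhole forces a state repeat no later than step 7; the substring read between the first and second visits to that state can be pumped.

qq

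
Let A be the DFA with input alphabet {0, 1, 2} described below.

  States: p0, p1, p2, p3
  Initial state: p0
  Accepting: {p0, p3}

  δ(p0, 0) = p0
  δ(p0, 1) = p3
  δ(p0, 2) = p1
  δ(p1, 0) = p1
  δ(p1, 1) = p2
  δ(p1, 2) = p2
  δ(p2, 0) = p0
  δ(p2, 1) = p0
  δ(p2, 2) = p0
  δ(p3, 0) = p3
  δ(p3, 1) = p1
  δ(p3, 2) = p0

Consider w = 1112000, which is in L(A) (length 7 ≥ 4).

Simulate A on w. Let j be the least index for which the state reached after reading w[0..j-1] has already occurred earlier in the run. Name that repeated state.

p0

Run of A on w = 1 1 1 2 0 0 0:
  step 0: p0  (start)
  step 1: p3  (read 1: p0→p3)
  step 2: p1  (read 1: p3→p1)
  step 3: p2  (read 1: p1→p2)
  step 4: p0  (read 2: p2→p0)   ← first repeat (p0 seen earlier)
  step 5: p0  (read 0: p0→p0)
  step 6: p0  (read 0: p0→p0)
  step 7: p0  (read 0: p0→p0)

The earliest repeat is at step j = 4: A is in p0, which it already visited at step i = 0.
Pumping length from the standard proof: p = 4 (the number of states). The repeated state found above gives |xy| = j ≤ 4 and |y| = j − i ≥ 1.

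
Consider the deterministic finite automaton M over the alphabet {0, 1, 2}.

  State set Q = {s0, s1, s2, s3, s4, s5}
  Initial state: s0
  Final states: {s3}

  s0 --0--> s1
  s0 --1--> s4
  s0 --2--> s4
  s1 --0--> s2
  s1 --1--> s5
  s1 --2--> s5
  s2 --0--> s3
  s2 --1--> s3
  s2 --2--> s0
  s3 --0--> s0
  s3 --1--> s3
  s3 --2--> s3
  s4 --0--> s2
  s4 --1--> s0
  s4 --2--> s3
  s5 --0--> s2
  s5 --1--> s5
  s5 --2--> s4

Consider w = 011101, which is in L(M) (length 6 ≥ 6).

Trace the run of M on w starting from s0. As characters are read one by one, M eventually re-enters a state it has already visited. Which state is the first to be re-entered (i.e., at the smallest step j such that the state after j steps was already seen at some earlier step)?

Run of M on w = 0 1 1 1 0 1:
  step 0: s0  (start)
  step 1: s1  (read 0: s0→s1)
  step 2: s5  (read 1: s1→s5)
  step 3: s5  (read 1: s5→s5)   ← first repeat (s5 seen earlier)
  step 4: s5  (read 1: s5→s5)
  step 5: s2  (read 0: s5→s2)
  step 6: s3  (read 1: s2→s3)

The earliest repeat is at step j = 3: M is in s5, which it already visited at step i = 2.
With |Q| = 6, pigeonhole forces a state repeat no later than step 6; the substring read between the first and second visits to that state can be pumped.

s5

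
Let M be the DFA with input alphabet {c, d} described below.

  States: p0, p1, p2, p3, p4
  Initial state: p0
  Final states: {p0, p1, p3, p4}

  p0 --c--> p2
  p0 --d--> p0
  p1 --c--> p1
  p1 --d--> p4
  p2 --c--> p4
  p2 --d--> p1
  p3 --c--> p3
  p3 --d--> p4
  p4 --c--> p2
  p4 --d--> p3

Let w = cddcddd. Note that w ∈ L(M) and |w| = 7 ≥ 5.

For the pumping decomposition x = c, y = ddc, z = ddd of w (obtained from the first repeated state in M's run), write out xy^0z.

cddd

xy⁰z = xz = c·ddd = cddd.
Reading y = ddc takes M from p2 back to p2, so after x the machine is still in p2, and z then leads to the accepting state p3. Hence cddd ∈ L(M).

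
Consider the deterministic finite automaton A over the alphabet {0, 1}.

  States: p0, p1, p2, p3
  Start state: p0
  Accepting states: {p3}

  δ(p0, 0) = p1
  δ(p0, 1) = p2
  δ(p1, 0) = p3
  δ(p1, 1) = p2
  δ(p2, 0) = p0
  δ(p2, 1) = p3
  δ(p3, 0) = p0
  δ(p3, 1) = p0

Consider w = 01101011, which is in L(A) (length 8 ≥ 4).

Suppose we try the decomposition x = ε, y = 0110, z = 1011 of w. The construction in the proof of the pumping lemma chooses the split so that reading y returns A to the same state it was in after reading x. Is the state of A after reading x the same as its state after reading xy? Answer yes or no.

yes

Run of A on the first 4 characters of w = 0 1 1 0:
  step 0: p0  (start)
  step 1: p1  (read 0: p0→p1)
  step 2: p2  (read 1: p1→p2)
  step 3: p3  (read 1: p2→p3)
  step 4: p0  (read 0: p3→p0)

After x (step 0): p0. After xy (step 4): p0.
They match, so y = 0110 drives A around a cycle from p0 back to itself; pumping y any number of times keeps A in p0 before reading z, and xyⁱz ∈ L(A) for every i ≥ 0.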